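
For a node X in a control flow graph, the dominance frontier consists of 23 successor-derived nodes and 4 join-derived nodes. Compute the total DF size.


DF(X) = direct successor contributions + join point contributions
= 23 + 4 = 27

27


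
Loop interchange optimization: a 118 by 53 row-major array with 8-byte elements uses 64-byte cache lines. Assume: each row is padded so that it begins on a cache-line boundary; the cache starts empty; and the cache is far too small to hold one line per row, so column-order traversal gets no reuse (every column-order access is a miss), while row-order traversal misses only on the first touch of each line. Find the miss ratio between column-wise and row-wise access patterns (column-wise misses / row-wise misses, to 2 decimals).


Each row occupies 53 * 8 = 424 bytes and starts on a line boundary, so it spans ceil(424 / 64) = 7 cache lines.
Row-major traversal misses (one per line touched): 118 * ceil(53 * 8 / 64) = 826
Column-major traversal misses (no reuse, every access misses): 118 * 53 = 6254
Ratio = 6254 / 826 = 7.57

7.57


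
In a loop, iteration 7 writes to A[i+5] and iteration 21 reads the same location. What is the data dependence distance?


Distance = read iteration - write iteration
= 21 - 7 = 14

14


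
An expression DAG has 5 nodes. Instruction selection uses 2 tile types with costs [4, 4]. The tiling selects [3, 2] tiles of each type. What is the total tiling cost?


Total cost = sum(count_i * cost_i)
= 3*4 + 2*4
= 20

20


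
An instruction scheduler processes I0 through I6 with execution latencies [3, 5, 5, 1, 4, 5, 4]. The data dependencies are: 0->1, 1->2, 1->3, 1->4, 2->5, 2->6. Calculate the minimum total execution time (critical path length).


Compute longest path through dependency graph: dist(Ik) = max over predecessors of dist + latency(Ik).
dist(I0) = latency 3 = 3
dist(I1) = dist(I0) + 5 = 3 + 5 = 8
dist(I2) = dist(I1) + 5 = 8 + 5 = 13
dist(I3) = dist(I1) + 1 = 8 + 1 = 9
dist(I4) = dist(I1) + 4 = 8 + 4 = 12
dist(I5) = dist(I2) + 5 = 13 + 5 = 18
dist(I6) = dist(I2) + 4 = 13 + 4 = 17
Critical path = max dist = 18

18


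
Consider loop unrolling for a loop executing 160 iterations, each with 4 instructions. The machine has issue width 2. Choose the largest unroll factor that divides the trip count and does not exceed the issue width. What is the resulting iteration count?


Largest divisor of 160 <= 2 is 2
New iterations = 160 / 2 = 80

80


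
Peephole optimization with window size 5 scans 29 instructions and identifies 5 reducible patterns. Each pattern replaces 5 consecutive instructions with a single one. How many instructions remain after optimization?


Each match removes 4 instructions.
Total removed = 5 * 4 = 20
Remaining = 29 - 20 = 9

9


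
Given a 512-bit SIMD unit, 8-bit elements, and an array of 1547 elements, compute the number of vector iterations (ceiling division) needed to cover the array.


Width = 512 / 8 = 64 elements per vector op
Iterations = ceil(1547 / 64) = 25

25


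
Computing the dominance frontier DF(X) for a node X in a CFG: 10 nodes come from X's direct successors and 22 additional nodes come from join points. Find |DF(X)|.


DF(X) = direct successor contributions + join point contributions
= 10 + 22 = 32

32


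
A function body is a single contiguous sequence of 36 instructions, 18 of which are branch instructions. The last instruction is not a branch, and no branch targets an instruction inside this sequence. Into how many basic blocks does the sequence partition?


With no in-sequence branch targets, the leaders are the first instruction plus the instruction after each branch.
Number of basic blocks = branches + 1
= 18 + 1 = 19

19


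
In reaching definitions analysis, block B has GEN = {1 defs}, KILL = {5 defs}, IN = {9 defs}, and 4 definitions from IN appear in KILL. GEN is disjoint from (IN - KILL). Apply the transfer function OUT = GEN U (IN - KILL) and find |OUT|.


IN - KILL: 9 - 4 = 5 surviving definitions
OUT = GEN + surviving = 1 + 5 = 6

6


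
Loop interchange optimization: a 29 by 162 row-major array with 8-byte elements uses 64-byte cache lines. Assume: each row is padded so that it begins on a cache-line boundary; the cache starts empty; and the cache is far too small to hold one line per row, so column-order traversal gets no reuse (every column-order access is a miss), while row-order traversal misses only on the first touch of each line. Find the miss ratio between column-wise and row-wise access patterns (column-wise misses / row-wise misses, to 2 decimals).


Each row occupies 162 * 8 = 1296 bytes and starts on a line boundary, so it spans ceil(1296 / 64) = 21 cache lines.
Row-major traversal misses (one per line touched): 29 * ceil(162 * 8 / 64) = 609
Column-major traversal misses (no reuse, every access misses): 29 * 162 = 4698
Ratio = 4698 / 609 = 7.71

7.71


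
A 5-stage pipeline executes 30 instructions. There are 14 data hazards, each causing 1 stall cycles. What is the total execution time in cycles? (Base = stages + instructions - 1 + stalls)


Base cycles = 5 + 30 - 1 = 34
Total stalls = 14 * 1 = 14
Total = 34 + 14 = 48

48


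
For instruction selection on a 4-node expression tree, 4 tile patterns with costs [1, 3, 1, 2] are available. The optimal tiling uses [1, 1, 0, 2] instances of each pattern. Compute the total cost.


Total cost = sum(count_i * cost_i)
= 1*1 + 1*3 + 0*1 + 2*2
= 8

8


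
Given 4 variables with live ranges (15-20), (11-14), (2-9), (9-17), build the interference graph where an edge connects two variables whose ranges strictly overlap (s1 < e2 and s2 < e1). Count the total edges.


Check all pairs for overlapping intervals.
Two intervals (s1,e1) and (s2,e2) overlap if s1 < e2 and s2 < e1.
v0 (15-20) vs v1..v3: overlaps v3 -> 1
v1 (11-14) vs v2..v3: overlaps v3 -> 1
v2 (2-9) vs v3: overlaps none -> 0
Total overlapping pairs = 1 + 1 + 0 = 2

2


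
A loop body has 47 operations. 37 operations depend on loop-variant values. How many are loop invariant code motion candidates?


Invariant candidates = total - loop-dependent
= 47 - 37 = 10

10


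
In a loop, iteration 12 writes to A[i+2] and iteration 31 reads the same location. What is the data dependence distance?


Distance = read iteration - write iteration
= 31 - 12 = 19

19


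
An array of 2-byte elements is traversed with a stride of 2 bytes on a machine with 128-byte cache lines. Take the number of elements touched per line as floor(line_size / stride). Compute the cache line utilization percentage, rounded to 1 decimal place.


Elements per cache line = floor(128 / 2) = 64
Bytes used = 64 * 2 = 128
Utilization = 128 / 128 * 100 = 100.0%

100.0


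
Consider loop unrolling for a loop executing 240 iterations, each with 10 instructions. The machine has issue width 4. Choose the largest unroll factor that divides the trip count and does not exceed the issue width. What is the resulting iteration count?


Largest divisor of 240 <= 4 is 4
New iterations = 240 / 4 = 60

60


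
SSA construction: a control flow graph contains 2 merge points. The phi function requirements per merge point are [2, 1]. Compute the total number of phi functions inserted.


Total phi functions = sum of phi functions at each join node
= 2 + 1 = 3

3


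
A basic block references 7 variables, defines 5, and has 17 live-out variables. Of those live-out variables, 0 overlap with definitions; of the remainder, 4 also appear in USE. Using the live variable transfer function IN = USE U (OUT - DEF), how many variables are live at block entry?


OUT - DEF: 17 - 0 = 17
|IN| = |USE| + |OUT - DEF| - |USE ∩ (OUT - DEF)| = 7 + 17 - 4 = 20

20


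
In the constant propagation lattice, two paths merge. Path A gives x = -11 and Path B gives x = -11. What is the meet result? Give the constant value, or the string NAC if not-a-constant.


Meet operation: if both paths give the same constant, result is that constant; if they differ, result is NAC (not-a-constant).
Path A: -11, Path B: -11 -> equal
Result: constant -> -11

-11


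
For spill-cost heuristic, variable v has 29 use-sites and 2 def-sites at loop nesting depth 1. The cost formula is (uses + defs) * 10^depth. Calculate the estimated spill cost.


uses + defs = 29 + 2 = 31
10^1 = 10
Spill cost = 31 * 10 = 310

310


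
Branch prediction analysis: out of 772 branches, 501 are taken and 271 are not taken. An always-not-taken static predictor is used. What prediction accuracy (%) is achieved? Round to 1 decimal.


Predictor: always-not-taken
Correct predictions = 271
Accuracy = 271 / 772 * 100 = 35.1%

35.1


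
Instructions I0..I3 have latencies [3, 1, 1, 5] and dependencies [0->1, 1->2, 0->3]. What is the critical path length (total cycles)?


Compute longest path through dependency graph: dist(Ik) = max over predecessors of dist + latency(Ik).
dist(I0) = latency 3 = 3
dist(I1) = dist(I0) + 1 = 3 + 1 = 4
dist(I2) = dist(I1) + 1 = 4 + 1 = 5
dist(I3) = dist(I0) + 5 = 3 + 5 = 8
Critical path = max dist = 8

8


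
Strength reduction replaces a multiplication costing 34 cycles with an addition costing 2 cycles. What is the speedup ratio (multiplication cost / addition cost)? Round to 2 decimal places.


Ratio = mult_cost / add_cost = 34 / 2 = 17.0

17.0


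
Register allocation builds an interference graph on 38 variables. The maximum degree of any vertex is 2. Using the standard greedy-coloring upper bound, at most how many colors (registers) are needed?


Greedy coloring never needs more than (max_degree + 1) colors: when coloring a vertex, at most max_degree neighbors are already colored.
Upper bound = 2 + 1 = 3

3


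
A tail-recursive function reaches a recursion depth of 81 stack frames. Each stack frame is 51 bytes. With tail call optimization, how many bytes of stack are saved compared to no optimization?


Without TCO: 81 * 51 = 4131 bytes
With TCO: reuse 1 frame = 51 bytes
Savings = 4131 - 51 = 4080

4080


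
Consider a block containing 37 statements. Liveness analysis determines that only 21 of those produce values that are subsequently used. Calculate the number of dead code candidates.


Dead code = total statements - live definitions
= 37 - 21 = 16

16


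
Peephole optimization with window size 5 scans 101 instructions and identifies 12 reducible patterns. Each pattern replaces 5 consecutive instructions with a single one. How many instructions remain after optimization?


Each match removes 4 instructions.
Total removed = 12 * 4 = 48
Remaining = 101 - 48 = 53

53


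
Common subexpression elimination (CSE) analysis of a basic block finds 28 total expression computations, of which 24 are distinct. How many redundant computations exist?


CSE count = total expressions - unique expressions
= 28 - 24 = 4

4


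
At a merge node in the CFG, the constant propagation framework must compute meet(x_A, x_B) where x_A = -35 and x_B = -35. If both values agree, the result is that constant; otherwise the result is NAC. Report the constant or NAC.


Meet operation: if both paths give the same constant, result is that constant; if they differ, result is NAC (not-a-constant).
Path A: -35, Path B: -35 -> equal
Result: constant -> -35

-35


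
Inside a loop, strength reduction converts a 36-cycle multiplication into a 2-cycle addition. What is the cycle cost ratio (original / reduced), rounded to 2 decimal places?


Ratio = mult_cost / add_cost = 36 / 2 = 18.0

18.0


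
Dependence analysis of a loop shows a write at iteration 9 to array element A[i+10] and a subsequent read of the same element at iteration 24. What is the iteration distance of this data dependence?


Distance = read iteration - write iteration
= 24 - 9 = 15

15


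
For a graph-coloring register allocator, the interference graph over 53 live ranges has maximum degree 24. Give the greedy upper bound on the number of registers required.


Greedy coloring never needs more than (max_degree + 1) colors: when coloring a vertex, at most max_degree neighbors are already colored.
Upper bound = 24 + 1 = 25

25


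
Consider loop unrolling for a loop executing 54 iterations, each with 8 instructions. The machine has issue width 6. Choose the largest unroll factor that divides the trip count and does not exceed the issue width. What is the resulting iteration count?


Largest divisor of 54 <= 6 is 6
New iterations = 54 / 6 = 9

9


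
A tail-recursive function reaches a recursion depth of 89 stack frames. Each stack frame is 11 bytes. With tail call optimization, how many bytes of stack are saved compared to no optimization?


Without TCO: 89 * 11 = 979 bytes
With TCO: reuse 1 frame = 11 bytes
Savings = 979 - 11 = 968

968


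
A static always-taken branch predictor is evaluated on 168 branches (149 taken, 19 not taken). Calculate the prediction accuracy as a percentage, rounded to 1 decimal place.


Predictor: always-taken
Correct predictions = 149
Accuracy = 149 / 168 * 100 = 88.7%

88.7


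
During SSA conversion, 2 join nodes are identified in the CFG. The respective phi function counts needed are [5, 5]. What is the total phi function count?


Total phi functions = sum of phi functions at each join node
= 5 + 5 = 10

10


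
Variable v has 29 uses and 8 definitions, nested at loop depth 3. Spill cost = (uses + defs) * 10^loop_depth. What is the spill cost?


uses + defs = 29 + 8 = 37
10^3 = 1000
Spill cost = 37 * 1000 = 37000

37000


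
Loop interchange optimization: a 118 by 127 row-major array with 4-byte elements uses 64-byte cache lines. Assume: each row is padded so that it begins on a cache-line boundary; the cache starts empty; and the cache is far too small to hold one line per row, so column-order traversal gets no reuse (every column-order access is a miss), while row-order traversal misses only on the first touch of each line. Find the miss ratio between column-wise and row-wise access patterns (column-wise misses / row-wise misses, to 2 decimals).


Each row occupies 127 * 4 = 508 bytes and starts on a line boundary, so it spans ceil(508 / 64) = 8 cache lines.
Row-major traversal misses (one per line touched): 118 * ceil(127 * 4 / 64) = 944
Column-major traversal misses (no reuse, every access misses): 118 * 127 = 14986
Ratio = 14986 / 944 = 15.88

15.88


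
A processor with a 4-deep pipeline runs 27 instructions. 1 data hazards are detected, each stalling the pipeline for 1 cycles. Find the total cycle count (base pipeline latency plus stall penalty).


Base cycles = 4 + 27 - 1 = 30
Total stalls = 1 * 1 = 1
Total = 30 + 1 = 31

31


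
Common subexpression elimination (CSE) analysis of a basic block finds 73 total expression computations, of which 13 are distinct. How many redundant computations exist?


CSE count = total expressions - unique expressions
= 73 - 13 = 60

60


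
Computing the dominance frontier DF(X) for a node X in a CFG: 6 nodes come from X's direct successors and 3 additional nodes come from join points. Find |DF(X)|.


DF(X) = direct successor contributions + join point contributions
= 6 + 3 = 9

9


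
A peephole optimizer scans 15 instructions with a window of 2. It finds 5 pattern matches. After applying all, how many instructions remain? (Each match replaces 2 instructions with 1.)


Each match removes 1 instructions.
Total removed = 5 * 1 = 5
Remaining = 15 - 5 = 10

10


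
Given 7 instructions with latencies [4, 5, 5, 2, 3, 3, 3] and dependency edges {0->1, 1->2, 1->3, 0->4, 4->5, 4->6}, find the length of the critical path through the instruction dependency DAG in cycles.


Compute longest path through dependency graph: dist(Ik) = max over predecessors of dist + latency(Ik).
dist(I0) = latency 4 = 4
dist(I1) = dist(I0) + 5 = 4 + 5 = 9
dist(I2) = dist(I1) + 5 = 9 + 5 = 14
dist(I3) = dist(I1) + 2 = 9 + 2 = 11
dist(I4) = dist(I0) + 3 = 4 + 3 = 7
dist(I5) = dist(I4) + 3 = 7 + 3 = 10
dist(I6) = dist(I4) + 3 = 7 + 3 = 10
Critical path = max dist = 14

14


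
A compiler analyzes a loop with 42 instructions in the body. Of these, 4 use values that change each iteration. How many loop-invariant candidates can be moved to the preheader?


Invariant candidates = total - loop-dependent
= 42 - 4 = 38

38


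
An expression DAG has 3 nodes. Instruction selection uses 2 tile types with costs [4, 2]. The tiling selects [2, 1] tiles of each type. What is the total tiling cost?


Total cost = sum(count_i * cost_i)
= 2*4 + 1*2
= 10

10


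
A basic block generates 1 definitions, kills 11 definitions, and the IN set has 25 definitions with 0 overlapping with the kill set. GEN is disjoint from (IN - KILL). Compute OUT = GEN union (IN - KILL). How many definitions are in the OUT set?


IN - KILL: 25 - 0 = 25 surviving definitions
OUT = GEN + surviving = 1 + 25 = 26

26


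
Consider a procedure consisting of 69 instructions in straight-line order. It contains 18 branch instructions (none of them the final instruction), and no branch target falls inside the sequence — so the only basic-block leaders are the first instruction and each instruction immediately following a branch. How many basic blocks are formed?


With no in-sequence branch targets, the leaders are the first instruction plus the instruction after each branch.
Number of basic blocks = branches + 1
= 18 + 1 = 19

19


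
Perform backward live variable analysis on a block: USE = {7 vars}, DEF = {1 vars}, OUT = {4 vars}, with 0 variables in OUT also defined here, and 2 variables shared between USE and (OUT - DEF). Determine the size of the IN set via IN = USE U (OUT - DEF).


OUT - DEF: 4 - 0 = 4
|IN| = |USE| + |OUT - DEF| - |USE ∩ (OUT - DEF)| = 7 + 4 - 2 = 9

9


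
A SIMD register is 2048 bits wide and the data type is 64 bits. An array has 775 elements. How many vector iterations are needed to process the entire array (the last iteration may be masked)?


Width = 2048 / 64 = 32 elements per vector op
Iterations = ceil(775 / 32) = 25

25


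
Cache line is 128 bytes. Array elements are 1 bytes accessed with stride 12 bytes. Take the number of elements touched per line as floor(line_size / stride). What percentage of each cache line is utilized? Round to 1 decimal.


Elements per cache line = floor(128 / 12) = 10
Bytes used = 10 * 1 = 10
Utilization = 10 / 128 * 100 = 7.8%

7.8


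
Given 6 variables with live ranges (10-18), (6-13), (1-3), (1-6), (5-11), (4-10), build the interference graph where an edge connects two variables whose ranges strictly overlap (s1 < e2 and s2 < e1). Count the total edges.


Check all pairs for overlapping intervals.
Two intervals (s1,e1) and (s2,e2) overlap if s1 < e2 and s2 < e1.
v0 (10-18) vs v1..v5: overlaps v1, v4 -> 2
v1 (6-13) vs v2..v5: overlaps v4, v5 -> 2
v2 (1-3) vs v3..v5: overlaps v3 -> 1
v3 (1-6) vs v4..v5: overlaps v4, v5 -> 2
v4 (5-11) vs v5: overlaps v5 -> 1
Total overlapping pairs = 2 + 2 + 1 + 2 + 1 = 8

8


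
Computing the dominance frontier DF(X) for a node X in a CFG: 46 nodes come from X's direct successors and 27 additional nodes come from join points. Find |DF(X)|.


DF(X) = direct successor contributions + join point contributions
= 46 + 27 = 73

73


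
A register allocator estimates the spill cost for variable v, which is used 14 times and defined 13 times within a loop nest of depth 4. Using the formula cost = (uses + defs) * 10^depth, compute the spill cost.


uses + defs = 14 + 13 = 27
10^4 = 10000
Spill cost = 27 * 10000 = 270000

270000


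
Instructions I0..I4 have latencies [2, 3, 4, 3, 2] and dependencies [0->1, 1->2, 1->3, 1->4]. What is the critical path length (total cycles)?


Compute longest path through dependency graph: dist(Ik) = max over predecessors of dist + latency(Ik).
dist(I0) = latency 2 = 2
dist(I1) = dist(I0) + 3 = 2 + 3 = 5
dist(I2) = dist(I1) + 4 = 5 + 4 = 9
dist(I3) = dist(I1) + 3 = 5 + 3 = 8
dist(I4) = dist(I1) + 2 = 5 + 2 = 7
Critical path = max dist = 9

9


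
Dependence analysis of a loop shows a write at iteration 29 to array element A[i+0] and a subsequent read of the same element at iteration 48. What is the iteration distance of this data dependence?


Distance = read iteration - write iteration
= 48 - 29 = 19

19


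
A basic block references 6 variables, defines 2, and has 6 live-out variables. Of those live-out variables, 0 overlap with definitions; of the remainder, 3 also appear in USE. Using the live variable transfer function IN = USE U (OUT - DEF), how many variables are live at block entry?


OUT - DEF: 6 - 0 = 6
|IN| = |USE| + |OUT - DEF| - |USE ∩ (OUT - DEF)| = 6 + 6 - 3 = 9

9


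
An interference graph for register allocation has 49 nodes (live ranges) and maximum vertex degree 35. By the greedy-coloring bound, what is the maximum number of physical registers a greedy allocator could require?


Greedy coloring never needs more than (max_degree + 1) colors: when coloring a vertex, at most max_degree neighbors are already colored.
Upper bound = 35 + 1 = 36

36


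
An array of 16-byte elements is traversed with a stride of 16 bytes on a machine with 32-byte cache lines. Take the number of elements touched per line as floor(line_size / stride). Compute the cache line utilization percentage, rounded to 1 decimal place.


Elements per cache line = floor(32 / 16) = 2
Bytes used = 2 * 16 = 32
Utilization = 32 / 32 * 100 = 100.0%

100.0


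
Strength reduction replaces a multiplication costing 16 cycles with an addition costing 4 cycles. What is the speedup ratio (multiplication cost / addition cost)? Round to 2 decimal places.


Ratio = mult_cost / add_cost = 16 / 4 = 4.0

4.0


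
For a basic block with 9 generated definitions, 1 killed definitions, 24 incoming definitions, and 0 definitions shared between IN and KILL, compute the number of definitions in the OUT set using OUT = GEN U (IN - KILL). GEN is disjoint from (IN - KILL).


IN - KILL: 24 - 0 = 24 surviving definitions
OUT = GEN + surviving = 9 + 24 = 33

33


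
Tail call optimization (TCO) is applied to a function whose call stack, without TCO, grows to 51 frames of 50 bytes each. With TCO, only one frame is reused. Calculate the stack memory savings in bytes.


Without TCO: 51 * 50 = 2550 bytes
With TCO: reuse 1 frame = 50 bytes
Savings = 2550 - 50 = 2500

2500


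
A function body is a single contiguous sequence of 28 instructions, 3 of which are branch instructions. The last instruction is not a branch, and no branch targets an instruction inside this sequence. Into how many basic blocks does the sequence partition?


With no in-sequence branch targets, the leaders are the first instruction plus the instruction after each branch.
Number of basic blocks = branches + 1
= 3 + 1 = 4

4


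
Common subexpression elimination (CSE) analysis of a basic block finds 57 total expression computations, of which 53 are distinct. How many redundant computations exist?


CSE count = total expressions - unique expressions
= 57 - 53 = 4

4


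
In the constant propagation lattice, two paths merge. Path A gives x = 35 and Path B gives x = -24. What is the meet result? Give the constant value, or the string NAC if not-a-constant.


Meet operation: if both paths give the same constant, result is that constant; if they differ, result is NAC (not-a-constant).
Path A: 35, Path B: -24 -> differ
Result: not-a-constant -> NAC

NAC


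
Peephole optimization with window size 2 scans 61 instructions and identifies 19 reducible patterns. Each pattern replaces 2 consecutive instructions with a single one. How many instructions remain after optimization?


Each match removes 1 instructions.
Total removed = 19 * 1 = 19
Remaining = 61 - 19 = 42

42


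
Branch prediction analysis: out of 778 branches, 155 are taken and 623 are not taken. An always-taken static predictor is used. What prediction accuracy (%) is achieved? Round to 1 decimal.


Predictor: always-taken
Correct predictions = 155
Accuracy = 155 / 778 * 100 = 19.9%

19.9


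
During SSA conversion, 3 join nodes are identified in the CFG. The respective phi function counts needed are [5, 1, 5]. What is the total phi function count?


Total phi functions = sum of phi functions at each join node
= 5 + 1 + 5 = 11

11


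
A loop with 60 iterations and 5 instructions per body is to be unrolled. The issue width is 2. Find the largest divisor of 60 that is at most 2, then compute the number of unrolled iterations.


Largest divisor of 60 <= 2 is 2
New iterations = 60 / 2 = 30

30


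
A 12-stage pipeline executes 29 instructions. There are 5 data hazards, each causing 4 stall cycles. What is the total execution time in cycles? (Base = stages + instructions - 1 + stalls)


Base cycles = 12 + 29 - 1 = 40
Total stalls = 5 * 4 = 20
Total = 40 + 20 = 60

60


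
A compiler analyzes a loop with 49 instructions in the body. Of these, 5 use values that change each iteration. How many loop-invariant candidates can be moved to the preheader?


Invariant candidates = total - loop-dependent
= 49 - 5 = 44

44


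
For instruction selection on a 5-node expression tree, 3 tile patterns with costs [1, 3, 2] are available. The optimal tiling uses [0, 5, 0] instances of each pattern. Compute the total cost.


Total cost = sum(count_i * cost_i)
= 0*1 + 5*3 + 0*2
= 15

15


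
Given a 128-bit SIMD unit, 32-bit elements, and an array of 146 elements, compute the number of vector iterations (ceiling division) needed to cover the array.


Width = 128 / 32 = 4 elements per vector op
Iterations = ceil(146 / 4) = 37

37


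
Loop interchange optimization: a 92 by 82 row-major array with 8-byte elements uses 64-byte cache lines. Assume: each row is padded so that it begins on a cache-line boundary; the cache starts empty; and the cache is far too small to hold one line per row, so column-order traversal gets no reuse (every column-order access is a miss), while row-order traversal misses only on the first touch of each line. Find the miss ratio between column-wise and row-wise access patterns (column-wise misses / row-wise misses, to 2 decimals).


Each row occupies 82 * 8 = 656 bytes and starts on a line boundary, so it spans ceil(656 / 64) = 11 cache lines.
Row-major traversal misses (one per line touched): 92 * ceil(82 * 8 / 64) = 1012
Column-major traversal misses (no reuse, every access misses): 92 * 82 = 7544
Ratio = 7544 / 1012 = 7.45

7.45


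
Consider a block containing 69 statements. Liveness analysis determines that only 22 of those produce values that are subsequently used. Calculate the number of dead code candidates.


Dead code = total statements - live definitions
= 69 - 22 = 47

47


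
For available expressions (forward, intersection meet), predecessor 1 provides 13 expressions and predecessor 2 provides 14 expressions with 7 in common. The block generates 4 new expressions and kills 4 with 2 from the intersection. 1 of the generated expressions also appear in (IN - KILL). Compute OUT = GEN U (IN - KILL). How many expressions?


IN = intersection of predecessors = 7
IN - KILL = 7 - 2 = 5
|OUT| = |GEN| + |IN - KILL| - |GEN ∩ (IN - KILL)| = 4 + 5 - 1 = 8

8


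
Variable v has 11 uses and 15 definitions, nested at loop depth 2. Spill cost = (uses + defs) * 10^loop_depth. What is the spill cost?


uses + defs = 11 + 15 = 26
10^2 = 100
Spill cost = 26 * 100 = 2600

2600


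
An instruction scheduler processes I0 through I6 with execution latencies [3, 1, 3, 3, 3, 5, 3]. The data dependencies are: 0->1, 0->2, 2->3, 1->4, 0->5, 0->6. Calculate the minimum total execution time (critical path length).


Compute longest path through dependency graph: dist(Ik) = max over predecessors of dist + latency(Ik).
dist(I0) = latency 3 = 3
dist(I1) = dist(I0) + 1 = 3 + 1 = 4
dist(I2) = dist(I0) + 3 = 3 + 3 = 6
dist(I3) = dist(I2) + 3 = 6 + 3 = 9
dist(I4) = dist(I1) + 3 = 4 + 3 = 7
dist(I5) = dist(I0) + 5 = 3 + 5 = 8
dist(I6) = dist(I0) + 3 = 3 + 3 = 6
Critical path = max dist = 9

9


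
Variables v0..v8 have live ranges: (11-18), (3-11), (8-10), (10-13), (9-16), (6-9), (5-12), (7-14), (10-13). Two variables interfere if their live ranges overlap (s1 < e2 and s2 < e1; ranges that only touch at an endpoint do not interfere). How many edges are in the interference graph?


Check all pairs for overlapping intervals.
Two intervals (s1,e1) and (s2,e2) overlap if s1 < e2 and s2 < e1.
v0 (11-18) vs v1..v8: overlaps v3, v4, v6, v7, v8 -> 5
v1 (3-11) vs v2..v8: overlaps v2, v3, v4, v5, v6, v7, v8 -> 7
v2 (8-10) vs v3..v8: overlaps v4, v5, v6, v7 -> 4
v3 (10-13) vs v4..v8: overlaps v4, v6, v7, v8 -> 4
v4 (9-16) vs v5..v8: overlaps v6, v7, v8 -> 3
v5 (6-9) vs v6..v8: overlaps v6, v7 -> 2
v6 (5-12) vs v7..v8: overlaps v7, v8 -> 2
v7 (7-14) vs v8: overlaps v8 -> 1
Total overlapping pairs = 5 + 7 + 4 + 4 + 3 + 2 + 2 + 1 = 28

28


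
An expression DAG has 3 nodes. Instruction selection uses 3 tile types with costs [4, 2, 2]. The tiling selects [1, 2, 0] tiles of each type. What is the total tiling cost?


Total cost = sum(count_i * cost_i)
= 1*4 + 2*2 + 0*2
= 8

8


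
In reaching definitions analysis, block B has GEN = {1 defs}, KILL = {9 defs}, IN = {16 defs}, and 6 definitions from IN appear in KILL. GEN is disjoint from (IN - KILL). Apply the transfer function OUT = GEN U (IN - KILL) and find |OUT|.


IN - KILL: 16 - 6 = 10 surviving definitions
OUT = GEN + surviving = 1 + 10 = 11

11


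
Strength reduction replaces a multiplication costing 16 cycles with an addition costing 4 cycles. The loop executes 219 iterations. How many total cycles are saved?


Per-iteration saving = 16 - 4 = 12
Total saved = 219 * 12 = 2628

2628


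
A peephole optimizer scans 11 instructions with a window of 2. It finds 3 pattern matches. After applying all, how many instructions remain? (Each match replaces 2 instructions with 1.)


Each match removes 1 instructions.
Total removed = 3 * 1 = 3
Remaining = 11 - 3 = 8

8


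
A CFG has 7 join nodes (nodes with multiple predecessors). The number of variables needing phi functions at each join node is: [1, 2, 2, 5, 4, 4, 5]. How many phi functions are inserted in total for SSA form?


Total phi functions = sum of phi functions at each join node
= 1 + 2 + 2 + 5 + 4 + 4 + 5 = 23

23


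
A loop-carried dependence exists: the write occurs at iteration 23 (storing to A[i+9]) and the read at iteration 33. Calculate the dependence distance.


Distance = read iteration - write iteration
= 33 - 23 = 10

10


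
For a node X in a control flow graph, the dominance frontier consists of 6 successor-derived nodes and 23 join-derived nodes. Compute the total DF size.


DF(X) = direct successor contributions + join point contributions
= 6 + 23 = 29

29


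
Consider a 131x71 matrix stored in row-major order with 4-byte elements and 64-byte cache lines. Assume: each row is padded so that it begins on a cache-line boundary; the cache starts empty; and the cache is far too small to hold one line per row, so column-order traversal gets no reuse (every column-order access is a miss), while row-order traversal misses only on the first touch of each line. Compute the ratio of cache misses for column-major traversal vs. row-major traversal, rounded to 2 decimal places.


Each row occupies 71 * 4 = 284 bytes and starts on a line boundary, so it spans ceil(284 / 64) = 5 cache lines.
Row-major traversal misses (one per line touched): 131 * ceil(71 * 4 / 64) = 655
Column-major traversal misses (no reuse, every access misses): 131 * 71 = 9301
Ratio = 9301 / 655 = 14.2

14.2


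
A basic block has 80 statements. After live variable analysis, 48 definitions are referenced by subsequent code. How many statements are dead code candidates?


Dead code = total statements - live definitions
= 80 - 48 = 32

32


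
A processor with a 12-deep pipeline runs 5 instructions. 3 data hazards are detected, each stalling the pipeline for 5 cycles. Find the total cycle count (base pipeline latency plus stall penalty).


Base cycles = 12 + 5 - 1 = 16
Total stalls = 3 * 5 = 15
Total = 16 + 15 = 31

31


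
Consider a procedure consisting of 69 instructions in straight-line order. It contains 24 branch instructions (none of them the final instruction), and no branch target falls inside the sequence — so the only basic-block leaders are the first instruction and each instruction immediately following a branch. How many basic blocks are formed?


With no in-sequence branch targets, the leaders are the first instruction plus the instruction after each branch.
Number of basic blocks = branches + 1
= 24 + 1 = 25

25


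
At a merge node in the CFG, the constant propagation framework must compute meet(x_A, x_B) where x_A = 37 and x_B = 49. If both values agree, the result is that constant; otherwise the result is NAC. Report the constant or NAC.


Meet operation: if both paths give the same constant, result is that constant; if they differ, result is NAC (not-a-constant).
Path A: 37, Path B: 49 -> differ
Result: not-a-constant -> NAC

NAC


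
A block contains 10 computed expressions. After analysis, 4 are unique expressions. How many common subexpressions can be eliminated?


CSE count = total expressions - unique expressions
= 10 - 4 = 6

6


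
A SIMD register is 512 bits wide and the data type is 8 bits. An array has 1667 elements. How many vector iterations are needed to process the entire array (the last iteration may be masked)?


Width = 512 / 8 = 64 elements per vector op
Iterations = ceil(1667 / 64) = 27

27


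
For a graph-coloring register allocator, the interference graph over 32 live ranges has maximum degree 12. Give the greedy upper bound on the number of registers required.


Greedy coloring never needs more than (max_degree + 1) colors: when coloring a vertex, at most max_degree neighbors are already colored.
Upper bound = 12 + 1 = 13

13


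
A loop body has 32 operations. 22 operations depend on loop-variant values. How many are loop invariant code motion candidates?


Invariant candidates = total - loop-dependent
= 32 - 22 = 10

10


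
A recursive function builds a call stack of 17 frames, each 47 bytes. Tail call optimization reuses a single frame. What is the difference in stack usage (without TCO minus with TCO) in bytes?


Without TCO: 17 * 47 = 799 bytes
With TCO: reuse 1 frame = 47 bytes
Savings = 799 - 47 = 752

752


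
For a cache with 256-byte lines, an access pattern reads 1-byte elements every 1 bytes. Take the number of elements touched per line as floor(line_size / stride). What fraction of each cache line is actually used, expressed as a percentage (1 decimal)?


Elements per cache line = floor(256 / 1) = 256
Bytes used = 256 * 1 = 256
Utilization = 256 / 256 * 100 = 100.0%

100.0


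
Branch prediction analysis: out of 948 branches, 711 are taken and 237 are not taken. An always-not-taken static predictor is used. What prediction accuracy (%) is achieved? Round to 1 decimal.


Predictor: always-not-taken
Correct predictions = 237
Accuracy = 237 / 948 * 100 = 25.0%

25.0


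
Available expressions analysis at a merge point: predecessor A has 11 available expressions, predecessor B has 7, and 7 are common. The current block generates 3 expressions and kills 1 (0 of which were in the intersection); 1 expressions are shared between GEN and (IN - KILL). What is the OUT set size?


IN = intersection of predecessors = 7
IN - KILL = 7 - 0 = 7
|OUT| = |GEN| + |IN - KILL| - |GEN ∩ (IN - KILL)| = 3 + 7 - 1 = 9

9


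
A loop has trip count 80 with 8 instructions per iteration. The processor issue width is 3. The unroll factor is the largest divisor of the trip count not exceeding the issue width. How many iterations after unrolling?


Largest divisor of 80 <= 3 is 2
New iterations = 80 / 2 = 40

40


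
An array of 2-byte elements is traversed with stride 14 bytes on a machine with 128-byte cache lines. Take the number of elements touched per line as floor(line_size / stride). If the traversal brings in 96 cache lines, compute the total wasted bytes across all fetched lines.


Elements per line = floor(128 / 14) = 9
Bytes used per line = 9 * 2 = 18
Wasted per line = 128 - 18 = 110
Total wasted = 110 * 96 = 10560

10560


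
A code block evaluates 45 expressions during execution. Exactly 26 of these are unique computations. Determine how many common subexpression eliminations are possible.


CSE count = total expressions - unique expressions
= 45 - 26 = 19

19


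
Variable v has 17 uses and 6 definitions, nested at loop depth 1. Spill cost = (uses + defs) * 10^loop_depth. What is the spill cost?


uses + defs = 17 + 6 = 23
10^1 = 10
Spill cost = 23 * 10 = 230

230


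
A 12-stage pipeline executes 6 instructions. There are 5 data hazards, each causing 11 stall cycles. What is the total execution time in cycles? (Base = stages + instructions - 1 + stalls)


Base cycles = 12 + 6 - 1 = 17
Total stalls = 5 * 11 = 55
Total = 17 + 55 = 72

72


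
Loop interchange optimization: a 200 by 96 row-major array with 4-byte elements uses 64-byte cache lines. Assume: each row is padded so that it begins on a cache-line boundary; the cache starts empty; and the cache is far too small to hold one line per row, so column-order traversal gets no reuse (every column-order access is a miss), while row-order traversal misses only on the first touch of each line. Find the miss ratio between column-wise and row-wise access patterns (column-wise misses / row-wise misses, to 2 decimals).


Each row occupies 96 * 4 = 384 bytes and starts on a line boundary, so it spans ceil(384 / 64) = 6 cache lines.
Row-major traversal misses (one per line touched): 200 * ceil(96 * 4 / 64) = 1200
Column-major traversal misses (no reuse, every access misses): 200 * 96 = 19200
Ratio = 19200 / 1200 = 16.0

16.0


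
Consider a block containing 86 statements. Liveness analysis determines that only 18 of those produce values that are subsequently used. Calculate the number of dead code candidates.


Dead code = total statements - live definitions
= 86 - 18 = 68

68


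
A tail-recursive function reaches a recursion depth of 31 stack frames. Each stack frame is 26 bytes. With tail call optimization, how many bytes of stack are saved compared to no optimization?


Without TCO: 31 * 26 = 806 bytes
With TCO: reuse 1 frame = 26 bytes
Savings = 806 - 26 = 780

780


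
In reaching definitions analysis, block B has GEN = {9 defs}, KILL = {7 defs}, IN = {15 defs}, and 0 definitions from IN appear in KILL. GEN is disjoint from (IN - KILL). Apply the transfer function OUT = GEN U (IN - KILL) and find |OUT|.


IN - KILL: 15 - 0 = 15 surviving definitions
OUT = GEN + surviving = 9 + 15 = 24

24


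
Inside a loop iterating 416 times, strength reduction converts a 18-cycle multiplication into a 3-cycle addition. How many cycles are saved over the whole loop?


Per-iteration saving = 18 - 3 = 15
Total saved = 416 * 15 = 6240

6240


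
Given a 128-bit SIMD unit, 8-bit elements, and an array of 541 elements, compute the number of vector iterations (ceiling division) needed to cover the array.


Width = 128 / 8 = 16 elements per vector op
Iterations = ceil(541 / 16) = 34

34


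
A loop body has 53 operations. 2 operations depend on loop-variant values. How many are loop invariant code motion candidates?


Invariant candidates = total - loop-dependent
= 53 - 2 = 51

51


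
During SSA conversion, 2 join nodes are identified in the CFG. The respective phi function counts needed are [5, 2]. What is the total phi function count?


Total phi functions = sum of phi functions at each join node
= 5 + 2 = 7

7


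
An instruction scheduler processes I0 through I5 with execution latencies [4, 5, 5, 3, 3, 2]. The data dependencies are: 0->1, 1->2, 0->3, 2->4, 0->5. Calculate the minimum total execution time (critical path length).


Compute longest path through dependency graph: dist(Ik) = max over predecessors of dist + latency(Ik).
dist(I0) = latency 4 = 4
dist(I1) = dist(I0) + 5 = 4 + 5 = 9
dist(I2) = dist(I1) + 5 = 9 + 5 = 14
dist(I3) = dist(I0) + 3 = 4 + 3 = 7
dist(I4) = dist(I2) + 3 = 14 + 3 = 17
dist(I5) = dist(I0) + 2 = 4 + 2 = 6
Critical path = max dist = 17

17
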